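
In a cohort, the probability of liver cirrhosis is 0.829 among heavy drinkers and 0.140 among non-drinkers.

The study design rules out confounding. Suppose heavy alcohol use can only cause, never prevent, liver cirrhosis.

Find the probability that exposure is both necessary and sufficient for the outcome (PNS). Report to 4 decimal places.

Let p₁ = 0.829, p₀ = 0.14.
Under exogeneity and monotonicity, PNS = p₁ − p₀.
PNS = 0.829 − 0.14 = 0.689

PNS ≈ 0.6890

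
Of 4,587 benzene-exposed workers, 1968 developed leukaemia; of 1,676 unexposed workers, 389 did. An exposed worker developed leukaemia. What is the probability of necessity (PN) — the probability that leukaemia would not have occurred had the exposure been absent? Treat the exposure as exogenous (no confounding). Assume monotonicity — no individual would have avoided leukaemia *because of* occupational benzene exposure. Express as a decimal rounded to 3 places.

PN ≈ 0.459

p₁ = P(outcome | exposed) = 1968/4587 = 0.42904
p₀ = P(outcome | unexposed) = 389/1676 = 0.2321
Under exogeneity and monotonicity, PN = (p₁ − p₀) / p₁.
PN = (0.42904 − 0.2321) / 0.42904 = 0.19694 / 0.42904 ≈ 0.4590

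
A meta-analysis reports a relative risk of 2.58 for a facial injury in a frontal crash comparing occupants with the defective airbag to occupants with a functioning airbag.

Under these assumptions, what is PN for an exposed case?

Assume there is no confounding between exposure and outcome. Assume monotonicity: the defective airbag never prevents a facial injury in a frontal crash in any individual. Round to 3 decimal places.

PN ≈ 0.612

Under exogeneity and monotonicity, PN = (RR − 1) / RR = 1 − 1/RR.
PN = (2.58 − 1) / 2.58 = 1.58 / 2.58 ≈ 0.6124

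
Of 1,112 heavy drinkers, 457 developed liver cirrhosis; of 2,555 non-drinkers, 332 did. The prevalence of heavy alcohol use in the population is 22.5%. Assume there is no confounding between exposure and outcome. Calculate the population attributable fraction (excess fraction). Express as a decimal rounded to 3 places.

PAF ≈ 0.327

p₁ = P(outcome | exposed) = 457/1112 = 0.41097
p₀ = P(outcome | unexposed) = 332/2555 = 0.12994
Overall risk P(Y=1) = π·p₁ + (1−π)·p₀ = 0.225×0.41097 + 0.775×0.12994 = 0.19317.
Under exogeneity, PAF = [P(Y=1) − p₀] / P(Y=1).
PAF = (0.19317 − 0.12994) / 0.19317 ≈ 0.3273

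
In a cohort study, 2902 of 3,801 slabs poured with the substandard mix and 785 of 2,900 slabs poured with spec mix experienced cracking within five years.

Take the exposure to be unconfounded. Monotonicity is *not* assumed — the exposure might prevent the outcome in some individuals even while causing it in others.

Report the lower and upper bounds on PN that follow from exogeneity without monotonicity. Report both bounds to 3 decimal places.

0.645 ≤ PN ≤ 0.955

p₁ = P(outcome | exposed) = 2902/3801 = 0.76348
p₀ = P(outcome | unexposed) = 785/2900 = 0.27069
Under exogeneity alone the bounds on PN are max{0,(p₁−p₀)/p₁} ≤ PN ≤ min{1,(1−p₀)/p₁}.
  lower = (p₁ − p₀)/p₁ = 0.49279 / 0.76348 ≈ 0.6455
  upper = min{1, (1 − p₀)/p₁} = 0.72931 / 0.76348 ≈ 0.9552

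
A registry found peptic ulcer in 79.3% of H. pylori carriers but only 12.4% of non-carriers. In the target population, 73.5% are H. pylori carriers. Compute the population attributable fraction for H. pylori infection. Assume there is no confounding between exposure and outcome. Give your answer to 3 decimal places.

PAF ≈ 0.799

p₁ = 0.793, p₀ = 0.124.
Overall risk P(Y=1) = π·p₁ + (1−π)·p₀ = 0.735×0.793 + 0.265×0.124 = 0.61571.
Under exogeneity, PAF = [P(Y=1) − p₀] / P(Y=1).
PAF = (0.61571 − 0.124) / 0.61571 ≈ 0.7986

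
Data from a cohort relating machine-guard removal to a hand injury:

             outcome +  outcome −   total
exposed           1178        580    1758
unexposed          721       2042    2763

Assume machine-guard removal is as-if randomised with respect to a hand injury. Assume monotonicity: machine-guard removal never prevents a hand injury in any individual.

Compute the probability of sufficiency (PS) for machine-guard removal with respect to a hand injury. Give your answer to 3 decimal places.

PS ≈ 0.554

p₁ = P(outcome | exposed) = 1178/1758 = 0.67008
p₀ = P(outcome | unexposed) = 721/2763 = 0.26095
Under exogeneity and monotonicity, PS = (p₁ − p₀) / (1 − p₀).
PS = (0.67008 − 0.26095) / (1 − 0.26095) = 0.40913 / 0.73905 ≈ 0.5536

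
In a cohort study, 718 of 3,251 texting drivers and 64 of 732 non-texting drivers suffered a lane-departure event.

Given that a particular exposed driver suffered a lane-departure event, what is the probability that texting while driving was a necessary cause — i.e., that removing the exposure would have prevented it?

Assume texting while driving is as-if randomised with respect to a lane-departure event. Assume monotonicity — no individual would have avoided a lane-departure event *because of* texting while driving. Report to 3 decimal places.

p₁ = P(outcome | exposed) = 718/3251 = 0.22086
p₀ = P(outcome | unexposed) = 64/732 = 0.087432
Under exogeneity and monotonicity, PN = (p₁ − p₀) / p₁.
PN = (0.22086 − 0.087432) / 0.22086 = 0.13342 / 0.22086 ≈ 0.6041

PN ≈ 0.604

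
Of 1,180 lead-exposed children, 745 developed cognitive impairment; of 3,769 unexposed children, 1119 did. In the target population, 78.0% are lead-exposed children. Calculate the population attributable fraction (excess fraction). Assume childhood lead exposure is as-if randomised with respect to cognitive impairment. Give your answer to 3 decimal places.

p₁ = P(outcome | exposed) = 745/1180 = 0.63136
p₀ = P(outcome | unexposed) = 1119/3769 = 0.2969
Overall risk P(Y=1) = π·p₁ + (1−π)·p₀ = 0.78×0.63136 + 0.22×0.2969 = 0.55777.
Under exogeneity, PAF = [P(Y=1) − p₀] / P(Y=1).
PAF = (0.55777 − 0.2969) / 0.55777 ≈ 0.4677

PAF ≈ 0.468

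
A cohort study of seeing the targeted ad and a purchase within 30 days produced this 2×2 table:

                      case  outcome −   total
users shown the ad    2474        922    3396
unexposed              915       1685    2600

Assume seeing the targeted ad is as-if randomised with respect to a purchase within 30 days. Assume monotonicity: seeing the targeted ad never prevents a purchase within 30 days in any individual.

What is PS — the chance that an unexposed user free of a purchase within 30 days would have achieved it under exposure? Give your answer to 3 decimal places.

p₁ = P(outcome | exposed) = 2474/3396 = 0.7285
p₀ = P(outcome | unexposed) = 915/2600 = 0.35192
Under exogeneity and monotonicity, PS = (p₁ − p₀)/(1 − p₀).
PS = (0.7285 − 0.35192) / 0.64808 ≈ 0.5811

PS ≈ 0.581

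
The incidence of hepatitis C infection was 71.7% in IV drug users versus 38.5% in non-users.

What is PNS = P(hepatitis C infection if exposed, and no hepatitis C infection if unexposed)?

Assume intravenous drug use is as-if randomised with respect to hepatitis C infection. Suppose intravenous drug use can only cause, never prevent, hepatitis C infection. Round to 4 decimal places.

PNS ≈ 0.3320

p₁ = 0.717, p₀ = 0.385.
Under exogeneity and monotonicity, PNS = p₁ − p₀.
PNS = 0.717 − 0.385 = 0.332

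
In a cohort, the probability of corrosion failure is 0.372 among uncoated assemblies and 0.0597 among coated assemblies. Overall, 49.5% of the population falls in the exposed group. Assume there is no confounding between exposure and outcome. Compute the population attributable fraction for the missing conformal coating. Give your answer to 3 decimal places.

Let p₁ = 0.372, p₀ = 0.0597.
Overall risk P(Y=1) = π·p₁ + (1−π)·p₀ = 0.495×0.372 + 0.505×0.0597 = 0.21429.
Under exogeneity, PAF = [P(Y=1) − p₀] / P(Y=1).
PAF = (0.21429 − 0.0597) / 0.21429 ≈ 0.7214

PAF ≈ 0.721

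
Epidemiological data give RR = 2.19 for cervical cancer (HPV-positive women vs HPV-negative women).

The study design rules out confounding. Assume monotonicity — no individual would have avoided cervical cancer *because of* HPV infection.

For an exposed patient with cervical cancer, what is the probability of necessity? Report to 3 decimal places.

Under exogeneity and monotonicity, PN = (RR − 1) / RR = 1 − 1/RR.
PN = (2.19 − 1) / 2.19 = 1.19 / 2.19 ≈ 0.5434

PN ≈ 0.543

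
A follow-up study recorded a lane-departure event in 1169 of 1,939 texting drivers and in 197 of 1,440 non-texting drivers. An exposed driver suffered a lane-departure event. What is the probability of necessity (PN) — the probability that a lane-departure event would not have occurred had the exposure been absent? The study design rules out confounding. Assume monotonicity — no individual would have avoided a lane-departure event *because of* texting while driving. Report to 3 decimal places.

PN ≈ 0.773

p₁ = P(outcome | exposed) = 1169/1939 = 0.60289
p₀ = P(outcome | unexposed) = 197/1440 = 0.13681
Under exogeneity and monotonicity, PN = (p₁ − p₀) / p₁.
PN = (0.60289 − 0.13681) / 0.60289 = 0.46608 / 0.60289 ≈ 0.7731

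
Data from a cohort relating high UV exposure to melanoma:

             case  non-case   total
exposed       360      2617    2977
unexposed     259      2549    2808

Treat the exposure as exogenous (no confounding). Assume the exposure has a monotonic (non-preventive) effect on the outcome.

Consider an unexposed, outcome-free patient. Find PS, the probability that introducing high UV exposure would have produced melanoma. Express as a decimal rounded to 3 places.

PS ≈ 0.032

p₁ = P(outcome | exposed) = 360/2977 = 0.12093
p₀ = P(outcome | unexposed) = 259/2808 = 0.092236
Under exogeneity and monotonicity, PS = (p₁ − p₀)/(1 − p₀).
PS = (0.12093 − 0.092236) / 0.90776 ≈ 0.0316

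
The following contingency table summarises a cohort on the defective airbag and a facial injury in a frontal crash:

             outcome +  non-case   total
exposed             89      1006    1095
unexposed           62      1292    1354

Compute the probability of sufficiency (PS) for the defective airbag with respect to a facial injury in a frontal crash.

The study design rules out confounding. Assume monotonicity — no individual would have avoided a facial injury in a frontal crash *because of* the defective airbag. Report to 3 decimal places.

PS ≈ 0.037

p₁ = P(outcome | exposed) = 89/1095 = 0.081279
p₀ = P(outcome | unexposed) = 62/1354 = 0.04579
Under exogeneity and monotonicity, PS = (p₁ − p₀) / (1 − p₀).
PS = (0.081279 − 0.04579) / (1 − 0.04579) = 0.035488 / 0.95421 ≈ 0.0372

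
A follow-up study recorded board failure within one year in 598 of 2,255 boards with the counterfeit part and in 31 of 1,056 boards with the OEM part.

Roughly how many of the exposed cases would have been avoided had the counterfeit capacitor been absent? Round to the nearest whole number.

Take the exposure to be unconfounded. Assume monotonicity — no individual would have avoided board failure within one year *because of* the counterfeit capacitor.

p₁ = P(outcome | exposed) = 598/2255 = 0.26519
p₀ = P(outcome | unexposed) = 31/1056 = 0.029356
PN = (p₁ − p₀)/p₁ = (0.26519 − 0.029356) / 0.26519 ≈ 0.88930.
Attributable cases ≈ PN × (exposed cases) = 0.88930 × 598 ≈ 531.80.

about 532 cases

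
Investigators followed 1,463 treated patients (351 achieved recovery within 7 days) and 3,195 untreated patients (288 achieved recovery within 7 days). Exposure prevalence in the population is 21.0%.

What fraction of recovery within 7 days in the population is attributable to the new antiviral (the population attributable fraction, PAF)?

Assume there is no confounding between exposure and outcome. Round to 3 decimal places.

PAF ≈ 0.259

p₁ = P(outcome | exposed) = 351/1463 = 0.23992
p₀ = P(outcome | unexposed) = 288/3195 = 0.090141
Overall risk P(Y=1) = π·p₁ + (1−π)·p₀ = 0.21×0.23992 + 0.79×0.090141 = 0.12159.
Under exogeneity, PAF = [P(Y=1) − p₀] / P(Y=1).
PAF = (0.12159 − 0.090141) / 0.12159 ≈ 0.2587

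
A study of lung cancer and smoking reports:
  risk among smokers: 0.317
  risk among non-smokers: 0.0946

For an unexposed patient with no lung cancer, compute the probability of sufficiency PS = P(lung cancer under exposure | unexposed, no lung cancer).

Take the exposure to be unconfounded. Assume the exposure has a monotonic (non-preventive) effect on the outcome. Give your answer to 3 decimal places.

PS ≈ 0.246

Let p₁ = 0.317, p₀ = 0.0946.
Under exogeneity and monotonicity, PS = (p₁ − p₀) / (1 − p₀).
PS = (0.317 − 0.0946) / (1 − 0.0946) = 0.2224 / 0.9054 ≈ 0.2456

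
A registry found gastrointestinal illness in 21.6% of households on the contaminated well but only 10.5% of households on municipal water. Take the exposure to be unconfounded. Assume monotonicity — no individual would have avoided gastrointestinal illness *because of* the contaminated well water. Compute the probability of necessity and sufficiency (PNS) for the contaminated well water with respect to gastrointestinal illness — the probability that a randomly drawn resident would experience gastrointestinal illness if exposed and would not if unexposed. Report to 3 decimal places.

PNS ≈ 0.111

p₁ = 0.216, p₀ = 0.105.
Under exogeneity and monotonicity, PNS = p₁ − p₀.
PNS = 0.216 − 0.105 = 0.111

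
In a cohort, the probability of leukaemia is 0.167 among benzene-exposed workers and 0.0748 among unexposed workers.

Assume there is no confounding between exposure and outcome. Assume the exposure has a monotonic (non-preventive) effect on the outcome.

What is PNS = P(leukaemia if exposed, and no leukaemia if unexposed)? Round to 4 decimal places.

PNS ≈ 0.0922

Let p₁ = 0.167, p₀ = 0.0748.
Under exogeneity and monotonicity, PNS = p₁ − p₀.
PNS = 0.167 − 0.0748 = 0.0922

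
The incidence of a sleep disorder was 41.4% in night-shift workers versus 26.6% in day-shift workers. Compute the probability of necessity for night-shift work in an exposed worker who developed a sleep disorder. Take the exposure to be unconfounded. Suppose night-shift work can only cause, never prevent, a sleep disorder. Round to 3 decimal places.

PN ≈ 0.357

p₁ = 0.414, p₀ = 0.266.
Under exogeneity and monotonicity, PN = (p₁ − p₀) / p₁.
PN = (0.414 − 0.266) / 0.414 = 0.148 / 0.414 ≈ 0.3575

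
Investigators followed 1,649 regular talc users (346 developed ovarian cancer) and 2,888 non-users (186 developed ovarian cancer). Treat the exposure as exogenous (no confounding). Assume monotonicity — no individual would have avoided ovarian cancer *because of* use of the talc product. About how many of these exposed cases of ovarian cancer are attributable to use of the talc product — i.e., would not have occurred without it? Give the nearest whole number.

about 240 cases

p₁ = P(outcome | exposed) = 346/1649 = 0.20982
p₀ = P(outcome | unexposed) = 186/2888 = 0.064404
PN = (p₁ − p₀)/p₁ = (0.20982 − 0.064404) / 0.20982 ≈ 0.69306.
Attributable cases ≈ PN × (exposed cases) = 0.69306 × 346 ≈ 239.80.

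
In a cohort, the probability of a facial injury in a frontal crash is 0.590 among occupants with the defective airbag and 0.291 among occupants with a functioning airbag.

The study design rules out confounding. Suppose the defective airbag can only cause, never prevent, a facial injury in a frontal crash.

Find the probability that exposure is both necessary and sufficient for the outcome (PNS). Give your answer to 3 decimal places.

Let p₁ = 0.59, p₀ = 0.291.
Under exogeneity and monotonicity, PNS = p₁ − p₀.
PNS = 0.59 − 0.291 = 0.299

PNS ≈ 0.299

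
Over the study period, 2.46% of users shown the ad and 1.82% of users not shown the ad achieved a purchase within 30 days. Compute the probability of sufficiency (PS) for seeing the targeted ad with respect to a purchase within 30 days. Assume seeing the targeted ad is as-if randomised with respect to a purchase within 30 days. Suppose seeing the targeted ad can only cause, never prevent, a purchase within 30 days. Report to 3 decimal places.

PS ≈ 0.007

p₁ = 0.0246, p₀ = 0.0182.
Under exogeneity and monotonicity, PS = (p₁ − p₀) / (1 − p₀).
PS = (0.0246 − 0.0182) / (1 − 0.0182) = 0.0064 / 0.9818 ≈ 0.0065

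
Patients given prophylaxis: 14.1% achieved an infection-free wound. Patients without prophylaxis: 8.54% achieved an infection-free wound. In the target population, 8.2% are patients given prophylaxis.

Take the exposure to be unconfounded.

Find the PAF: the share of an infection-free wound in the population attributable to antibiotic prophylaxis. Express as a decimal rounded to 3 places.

p₁ = 0.141, p₀ = 0.0854.
Overall risk P(Y=1) = π·p₁ + (1−π)·p₀ = 0.082×0.141 + 0.918×0.0854 = 0.089959.
Under exogeneity, PAF = [P(Y=1) − p₀] / P(Y=1).
PAF = (0.089959 − 0.0854) / 0.089959 ≈ 0.0507

PAF ≈ 0.051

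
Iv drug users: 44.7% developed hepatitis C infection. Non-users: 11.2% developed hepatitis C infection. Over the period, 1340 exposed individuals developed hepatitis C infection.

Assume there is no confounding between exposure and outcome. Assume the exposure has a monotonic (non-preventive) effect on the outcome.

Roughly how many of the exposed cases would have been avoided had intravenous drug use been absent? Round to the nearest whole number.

p₁ = 0.447, p₀ = 0.112.
PN = (p₁ − p₀)/p₁ = (0.447 − 0.112) / 0.447 ≈ 0.74944.
Attributable cases ≈ PN × (exposed cases) = 0.74944 × 1340 ≈ 1004.25.

about 1004 cases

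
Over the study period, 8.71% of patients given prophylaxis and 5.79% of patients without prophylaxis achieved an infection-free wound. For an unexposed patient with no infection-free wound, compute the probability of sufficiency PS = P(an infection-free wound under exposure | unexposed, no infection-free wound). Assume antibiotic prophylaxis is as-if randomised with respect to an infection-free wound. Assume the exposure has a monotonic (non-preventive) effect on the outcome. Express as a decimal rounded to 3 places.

PS ≈ 0.031

p₁ = 0.0871, p₀ = 0.0579.
Under exogeneity and monotonicity, PS = (p₁ − p₀) / (1 − p₀).
PS = (0.0871 − 0.0579) / (1 − 0.0579) = 0.0292 / 0.9421 ≈ 0.0310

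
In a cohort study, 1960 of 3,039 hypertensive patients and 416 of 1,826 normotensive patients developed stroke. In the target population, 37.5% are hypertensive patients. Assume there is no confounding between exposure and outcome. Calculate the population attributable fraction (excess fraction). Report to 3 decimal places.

PAF ≈ 0.407

p₁ = P(outcome | exposed) = 1960/3039 = 0.64495
p₀ = P(outcome | unexposed) = 416/1826 = 0.22782
Overall risk P(Y=1) = π·p₁ + (1−π)·p₀ = 0.375×0.64495 + 0.625×0.22782 = 0.38424.
Under exogeneity, PAF = [P(Y=1) − p₀] / P(Y=1).
PAF = (0.38424 − 0.22782) / 0.38424 ≈ 0.4071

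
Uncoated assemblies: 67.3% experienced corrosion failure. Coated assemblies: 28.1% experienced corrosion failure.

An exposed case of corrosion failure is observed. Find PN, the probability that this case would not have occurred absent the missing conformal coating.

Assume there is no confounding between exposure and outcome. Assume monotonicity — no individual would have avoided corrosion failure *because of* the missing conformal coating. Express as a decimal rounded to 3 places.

p₁ = 0.673, p₀ = 0.281.
Under exogeneity and monotonicity, PN = (p₁ − p₀) / p₁.
PN = (0.673 − 0.281) / 0.673 = 0.392 / 0.673 ≈ 0.5825

PN ≈ 0.582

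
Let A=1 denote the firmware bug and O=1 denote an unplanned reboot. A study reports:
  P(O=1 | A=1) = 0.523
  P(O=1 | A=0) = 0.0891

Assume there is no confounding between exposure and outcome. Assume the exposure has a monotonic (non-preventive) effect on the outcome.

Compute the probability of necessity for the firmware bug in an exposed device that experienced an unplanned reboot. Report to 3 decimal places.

PN ≈ 0.830

Let p₁ = 0.523, p₀ = 0.0891.
Under exogeneity and monotonicity, PN = (p₁ − p₀) / p₁.
PN = (0.523 − 0.0891) / 0.523 = 0.4339 / 0.523 ≈ 0.8296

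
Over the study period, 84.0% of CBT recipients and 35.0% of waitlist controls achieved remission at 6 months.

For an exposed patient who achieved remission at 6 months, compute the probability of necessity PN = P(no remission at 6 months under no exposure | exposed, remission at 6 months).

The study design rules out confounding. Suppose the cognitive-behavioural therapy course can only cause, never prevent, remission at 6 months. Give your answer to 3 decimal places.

p₁ = 0.84, p₀ = 0.35.
Under exogeneity and monotonicity, PN = (p₁ − p₀) / p₁.
PN = (0.84 − 0.35) / 0.84 = 0.49 / 0.84 ≈ 0.5833

PN ≈ 0.583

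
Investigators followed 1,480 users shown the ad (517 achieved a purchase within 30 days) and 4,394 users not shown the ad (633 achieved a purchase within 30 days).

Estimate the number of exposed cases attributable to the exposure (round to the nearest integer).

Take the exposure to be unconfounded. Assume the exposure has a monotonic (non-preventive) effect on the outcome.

p₁ = P(outcome | exposed) = 517/1480 = 0.34932
p₀ = P(outcome | unexposed) = 633/4394 = 0.14406
PN = (p₁ − p₀)/p₁ = (0.34932 − 0.14406) / 0.34932 ≈ 0.58760.
Attributable cases ≈ PN × (exposed cases) = 0.58760 × 517 ≈ 303.79.

about 304 cases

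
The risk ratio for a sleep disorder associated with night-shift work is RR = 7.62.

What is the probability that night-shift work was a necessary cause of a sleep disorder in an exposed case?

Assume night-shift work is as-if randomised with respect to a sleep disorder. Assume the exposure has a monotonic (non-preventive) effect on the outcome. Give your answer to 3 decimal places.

Under exogeneity and monotonicity, PN = (RR − 1) / RR = 1 − 1/RR.
PN = (7.62 − 1) / 7.62 = 6.62 / 7.62 ≈ 0.8688

PN ≈ 0.869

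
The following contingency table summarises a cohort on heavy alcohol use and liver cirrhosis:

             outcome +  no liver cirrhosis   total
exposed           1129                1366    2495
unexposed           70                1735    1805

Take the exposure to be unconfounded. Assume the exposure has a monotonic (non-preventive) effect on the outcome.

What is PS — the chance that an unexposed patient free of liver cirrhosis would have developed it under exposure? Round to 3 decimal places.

PS ≈ 0.430

p₁ = P(outcome | exposed) = 1129/2495 = 0.45251
p₀ = P(outcome | unexposed) = 70/1805 = 0.038781
Under exogeneity and monotonicity, PS = (p₁ − p₀)/(1 − p₀).
PS = (0.45251 − 0.038781) / 0.96122 ≈ 0.4304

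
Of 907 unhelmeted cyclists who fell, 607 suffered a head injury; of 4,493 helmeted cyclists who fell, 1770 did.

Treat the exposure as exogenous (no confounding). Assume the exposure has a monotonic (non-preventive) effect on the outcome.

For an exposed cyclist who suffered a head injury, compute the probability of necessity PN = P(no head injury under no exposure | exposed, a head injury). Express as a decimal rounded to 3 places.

PN ≈ 0.411

p₁ = P(outcome | exposed) = 607/907 = 0.66924
p₀ = P(outcome | unexposed) = 1770/4493 = 0.39395
Under exogeneity and monotonicity, PN = (p₁ − p₀) / p₁.
PN = (0.66924 − 0.39395) / 0.66924 = 0.27529 / 0.66924 ≈ 0.4114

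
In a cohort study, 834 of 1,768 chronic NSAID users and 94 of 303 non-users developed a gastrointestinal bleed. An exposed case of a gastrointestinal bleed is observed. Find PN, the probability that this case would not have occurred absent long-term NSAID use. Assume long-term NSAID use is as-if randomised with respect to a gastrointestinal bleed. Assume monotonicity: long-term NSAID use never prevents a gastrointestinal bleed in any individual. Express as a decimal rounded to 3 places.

PN ≈ 0.342

p₁ = P(outcome | exposed) = 834/1768 = 0.47172
p₀ = P(outcome | unexposed) = 94/303 = 0.31023
Under exogeneity and monotonicity, PN = (p₁ − p₀) / p₁.
PN = (0.47172 − 0.31023) / 0.47172 = 0.16149 / 0.47172 ≈ 0.3423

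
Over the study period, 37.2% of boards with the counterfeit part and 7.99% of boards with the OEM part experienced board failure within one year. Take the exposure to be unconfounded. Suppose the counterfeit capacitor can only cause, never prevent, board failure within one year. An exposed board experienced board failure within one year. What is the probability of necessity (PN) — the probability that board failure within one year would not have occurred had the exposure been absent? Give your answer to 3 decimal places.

p₁ = 0.372, p₀ = 0.0799.
Under exogeneity and monotonicity, PN = (p₁ − p₀) / p₁.
PN = (0.372 − 0.0799) / 0.372 = 0.2921 / 0.372 ≈ 0.7852

PN ≈ 0.785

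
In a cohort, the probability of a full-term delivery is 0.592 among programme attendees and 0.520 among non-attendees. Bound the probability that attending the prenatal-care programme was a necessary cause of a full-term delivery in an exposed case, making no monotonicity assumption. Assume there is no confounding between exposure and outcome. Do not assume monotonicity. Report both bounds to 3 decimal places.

Let p₁ = 0.592, p₀ = 0.52.
Under exogeneity alone the bounds on PN are max{0,(p₁−p₀)/p₁} ≤ PN ≤ min{1,(1−p₀)/p₁}.
  lower = (p₁ − p₀)/p₁ = 0.072 / 0.592 ≈ 0.1216
  upper = min{1, (1 − p₀)/p₁} = 0.48 / 0.592 ≈ 0.8108

0.122 ≤ PN ≤ 0.811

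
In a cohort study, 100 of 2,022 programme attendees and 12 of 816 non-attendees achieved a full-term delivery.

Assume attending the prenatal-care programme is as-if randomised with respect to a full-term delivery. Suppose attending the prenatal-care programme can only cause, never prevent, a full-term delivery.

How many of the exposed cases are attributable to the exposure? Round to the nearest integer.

p₁ = P(outcome | exposed) = 100/2022 = 0.049456
p₀ = P(outcome | unexposed) = 12/816 = 0.014706
PN = (p₁ − p₀)/p₁ = (0.049456 − 0.014706) / 0.049456 ≈ 0.70265.
Attributable cases ≈ PN × (exposed cases) = 0.70265 × 100 ≈ 70.26.

about 70 cases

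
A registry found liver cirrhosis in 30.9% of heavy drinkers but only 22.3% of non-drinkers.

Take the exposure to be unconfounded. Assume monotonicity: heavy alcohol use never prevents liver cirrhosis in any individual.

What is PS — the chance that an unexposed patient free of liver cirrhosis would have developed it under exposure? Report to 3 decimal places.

PS ≈ 0.111

p₁ = 0.309, p₀ = 0.223.
Under exogeneity and monotonicity, PS = (p₁ − p₀) / (1 − p₀).
PS = (0.309 − 0.223) / (1 − 0.223) = 0.086 / 0.777 ≈ 0.1107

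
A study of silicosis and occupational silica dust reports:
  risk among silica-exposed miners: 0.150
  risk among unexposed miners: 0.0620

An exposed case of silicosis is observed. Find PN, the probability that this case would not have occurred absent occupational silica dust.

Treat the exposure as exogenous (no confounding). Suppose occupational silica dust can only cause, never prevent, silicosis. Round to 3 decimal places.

PN ≈ 0.587

Let p₁ = 0.15, p₀ = 0.062.
Under exogeneity and monotonicity, PN = (p₁ − p₀) / p₁.
PN = (0.15 − 0.062) / 0.15 = 0.088 / 0.15 ≈ 0.5867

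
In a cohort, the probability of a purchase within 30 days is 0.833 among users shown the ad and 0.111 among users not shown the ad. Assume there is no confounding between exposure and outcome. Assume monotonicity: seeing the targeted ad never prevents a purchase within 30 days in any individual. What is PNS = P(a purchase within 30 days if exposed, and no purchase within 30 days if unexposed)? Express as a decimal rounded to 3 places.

PNS ≈ 0.722

Let p₁ = 0.833, p₀ = 0.111.
Under exogeneity and monotonicity, PNS = p₁ − p₀.
PNS = 0.833 − 0.111 = 0.722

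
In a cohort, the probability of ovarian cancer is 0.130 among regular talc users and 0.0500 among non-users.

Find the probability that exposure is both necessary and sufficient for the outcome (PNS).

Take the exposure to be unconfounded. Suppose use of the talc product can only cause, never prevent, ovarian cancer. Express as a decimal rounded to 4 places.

PNS ≈ 0.0800

Let p₁ = 0.13, p₀ = 0.05.
Under exogeneity and monotonicity, PNS = p₁ − p₀.
PNS = 0.13 − 0.05 = 0.08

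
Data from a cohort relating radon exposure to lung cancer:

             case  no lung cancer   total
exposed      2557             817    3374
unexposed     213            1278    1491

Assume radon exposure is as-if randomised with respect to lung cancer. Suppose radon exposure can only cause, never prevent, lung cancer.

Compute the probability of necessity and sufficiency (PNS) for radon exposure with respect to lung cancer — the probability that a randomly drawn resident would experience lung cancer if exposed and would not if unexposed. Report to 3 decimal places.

PNS ≈ 0.615

p₁ = P(outcome | exposed) = 2557/3374 = 0.75785
p₀ = P(outcome | unexposed) = 213/1491 = 0.14286
Under exogeneity and monotonicity, PNS = p₁ − p₀.
PNS = 0.75785 − 0.14286 = 0.615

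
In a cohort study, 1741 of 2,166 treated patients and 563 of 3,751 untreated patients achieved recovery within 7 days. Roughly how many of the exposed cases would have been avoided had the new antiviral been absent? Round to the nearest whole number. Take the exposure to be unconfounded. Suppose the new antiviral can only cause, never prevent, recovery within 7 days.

p₁ = P(outcome | exposed) = 1741/2166 = 0.80379
p₀ = P(outcome | unexposed) = 563/3751 = 0.15009
PN = (p₁ − p₀)/p₁ = (0.80379 − 0.15009) / 0.80379 ≈ 0.81327.
Attributable cases ≈ PN × (exposed cases) = 0.81327 × 1741 ≈ 1415.90.

about 1416 cases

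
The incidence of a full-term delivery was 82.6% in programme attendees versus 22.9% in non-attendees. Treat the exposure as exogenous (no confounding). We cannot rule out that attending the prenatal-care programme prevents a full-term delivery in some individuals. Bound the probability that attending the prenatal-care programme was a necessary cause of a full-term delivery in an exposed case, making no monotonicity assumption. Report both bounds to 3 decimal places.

p₁ = 0.826, p₀ = 0.229.
Under exogeneity alone the bounds on PN are max{0,(p₁−p₀)/p₁} ≤ PN ≤ min{1,(1−p₀)/p₁}.
  lower = (p₁ − p₀)/p₁ = 0.597 / 0.826 ≈ 0.7228
  upper = min{1, (1 − p₀)/p₁} = 0.771 / 0.826 ≈ 0.9334

0.723 ≤ PN ≤ 0.933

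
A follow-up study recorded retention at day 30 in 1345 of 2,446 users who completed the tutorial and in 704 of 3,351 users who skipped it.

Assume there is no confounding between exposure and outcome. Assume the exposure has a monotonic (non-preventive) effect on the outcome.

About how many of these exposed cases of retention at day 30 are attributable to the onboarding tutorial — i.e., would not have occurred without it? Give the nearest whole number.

about 831 cases

p₁ = P(outcome | exposed) = 1345/2446 = 0.54988
p₀ = P(outcome | unexposed) = 704/3351 = 0.21009
PN = (p₁ − p₀)/p₁ = (0.54988 − 0.21009) / 0.54988 ≈ 0.61794.
Attributable cases ≈ PN × (exposed cases) = 0.61794 × 1345 ≈ 831.13.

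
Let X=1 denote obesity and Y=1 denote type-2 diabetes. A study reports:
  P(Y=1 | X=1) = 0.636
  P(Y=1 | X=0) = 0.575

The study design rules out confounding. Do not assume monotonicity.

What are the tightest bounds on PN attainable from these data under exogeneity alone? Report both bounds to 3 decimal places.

Let p₁ = 0.636, p₀ = 0.575.
Under exogeneity alone the bounds on PN are max{0,(p₁−p₀)/p₁} ≤ PN ≤ min{1,(1−p₀)/p₁}.
  lower = (p₁ − p₀)/p₁ = 0.061 / 0.636 ≈ 0.0959
  upper = min{1, (1 − p₀)/p₁} = 0.425 / 0.636 ≈ 0.6682

0.096 ≤ PN ≤ 0.668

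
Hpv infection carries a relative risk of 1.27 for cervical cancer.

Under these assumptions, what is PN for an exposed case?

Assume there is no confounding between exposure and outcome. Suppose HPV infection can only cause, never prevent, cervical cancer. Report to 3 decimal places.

Under exogeneity and monotonicity, PN = (RR − 1) / RR = 1 − 1/RR.
PN = (1.27 − 1) / 1.27 = 0.27 / 1.27 ≈ 0.2126

PN ≈ 0.213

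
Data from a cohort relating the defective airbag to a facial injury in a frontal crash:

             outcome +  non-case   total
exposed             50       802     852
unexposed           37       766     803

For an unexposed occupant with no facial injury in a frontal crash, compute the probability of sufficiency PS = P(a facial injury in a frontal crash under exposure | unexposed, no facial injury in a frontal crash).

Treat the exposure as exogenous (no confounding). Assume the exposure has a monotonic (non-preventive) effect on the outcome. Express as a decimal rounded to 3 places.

p₁ = P(outcome | exposed) = 50/852 = 0.058685
p₀ = P(outcome | unexposed) = 37/803 = 0.046077
Under exogeneity and monotonicity, PS = (p₁ − p₀) / (1 − p₀).
PS = (0.058685 − 0.046077) / (1 − 0.046077) = 0.012608 / 0.95392 ≈ 0.0132

PS ≈ 0.013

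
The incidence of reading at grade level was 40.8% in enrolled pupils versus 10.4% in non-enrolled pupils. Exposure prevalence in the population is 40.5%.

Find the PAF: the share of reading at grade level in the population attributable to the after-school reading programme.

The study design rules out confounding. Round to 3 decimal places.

PAF ≈ 0.542

p₁ = 0.408, p₀ = 0.104.
Overall risk P(Y=1) = π·p₁ + (1−π)·p₀ = 0.405×0.408 + 0.595×0.104 = 0.22712.
Under exogeneity, PAF = [P(Y=1) − p₀] / P(Y=1).
PAF = (0.22712 − 0.104) / 0.22712 ≈ 0.5421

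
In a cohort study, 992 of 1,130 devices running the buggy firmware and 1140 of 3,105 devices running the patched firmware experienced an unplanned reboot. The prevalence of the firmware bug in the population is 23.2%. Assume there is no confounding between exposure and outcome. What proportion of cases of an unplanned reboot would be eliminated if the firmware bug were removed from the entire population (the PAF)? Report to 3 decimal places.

PAF ≈ 0.244

p₁ = P(outcome | exposed) = 992/1130 = 0.87788
p₀ = P(outcome | unexposed) = 1140/3105 = 0.36715
Overall risk P(Y=1) = π·p₁ + (1−π)·p₀ = 0.232×0.87788 + 0.768×0.36715 = 0.48564.
Under exogeneity, PAF = [P(Y=1) − p₀] / P(Y=1).
PAF = (0.48564 − 0.36715) / 0.48564 ≈ 0.2440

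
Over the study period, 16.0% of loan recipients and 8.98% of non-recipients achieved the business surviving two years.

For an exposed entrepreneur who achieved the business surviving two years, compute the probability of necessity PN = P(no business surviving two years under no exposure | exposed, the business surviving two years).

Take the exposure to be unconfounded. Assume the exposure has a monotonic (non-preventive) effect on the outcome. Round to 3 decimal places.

p₁ = 0.16, p₀ = 0.0898.
Under exogeneity and monotonicity, PN = (p₁ − p₀) / p₁.
PN = (0.16 − 0.0898) / 0.16 = 0.0702 / 0.16 ≈ 0.4387

PN ≈ 0.439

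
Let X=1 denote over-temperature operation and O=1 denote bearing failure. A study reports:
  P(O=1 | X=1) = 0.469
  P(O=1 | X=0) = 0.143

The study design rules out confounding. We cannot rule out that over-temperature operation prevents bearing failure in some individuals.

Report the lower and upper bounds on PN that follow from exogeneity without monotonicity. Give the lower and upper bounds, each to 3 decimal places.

Let p₁ = 0.469, p₀ = 0.143.
Under exogeneity alone the bounds on PN are max{0,(p₁−p₀)/p₁} ≤ PN ≤ min{1,(1−p₀)/p₁}.
  lower = (p₁ − p₀)/p₁ = 0.326 / 0.469 ≈ 0.6951
  upper = min{1, (1 − p₀)/p₁} = 0.857 / 0.469 ≈ 1.8273 → capped at 1

0.695 ≤ PN ≤ 1.000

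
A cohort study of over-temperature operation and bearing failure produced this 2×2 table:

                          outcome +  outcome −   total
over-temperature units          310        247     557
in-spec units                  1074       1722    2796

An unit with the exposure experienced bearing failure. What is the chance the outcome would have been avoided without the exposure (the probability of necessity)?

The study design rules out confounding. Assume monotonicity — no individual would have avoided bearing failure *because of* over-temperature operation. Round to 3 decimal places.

p₁ = P(outcome | exposed) = 310/557 = 0.55655
p₀ = P(outcome | unexposed) = 1074/2796 = 0.38412
Under exogeneity and monotonicity, PN = (p₁ − p₀)/p₁.
PN = (0.55655 − 0.38412) / 0.55655 ≈ 0.3098

PN ≈ 0.310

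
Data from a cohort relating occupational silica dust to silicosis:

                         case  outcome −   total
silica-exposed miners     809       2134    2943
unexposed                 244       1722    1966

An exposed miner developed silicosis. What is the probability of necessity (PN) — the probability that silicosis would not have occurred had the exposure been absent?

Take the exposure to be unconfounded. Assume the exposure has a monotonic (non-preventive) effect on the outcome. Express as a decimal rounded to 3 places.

p₁ = P(outcome | exposed) = 809/2943 = 0.27489
p₀ = P(outcome | unexposed) = 244/1966 = 0.12411
Under exogeneity and monotonicity, PN = (p₁ − p₀) / p₁.
PN = (0.27489 − 0.12411) / 0.27489 = 0.15078 / 0.27489 ≈ 0.5485

PN ≈ 0.549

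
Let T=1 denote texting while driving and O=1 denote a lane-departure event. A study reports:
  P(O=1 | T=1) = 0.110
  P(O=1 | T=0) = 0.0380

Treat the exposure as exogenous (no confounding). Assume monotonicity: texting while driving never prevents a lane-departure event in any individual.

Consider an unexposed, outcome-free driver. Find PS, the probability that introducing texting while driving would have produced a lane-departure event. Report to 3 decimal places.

PS ≈ 0.075

Let p₁ = 0.11, p₀ = 0.038.
Under exogeneity and monotonicity, PS = (p₁ − p₀) / (1 − p₀).
PS = (0.11 − 0.038) / (1 − 0.038) = 0.072 / 0.962 ≈ 0.0748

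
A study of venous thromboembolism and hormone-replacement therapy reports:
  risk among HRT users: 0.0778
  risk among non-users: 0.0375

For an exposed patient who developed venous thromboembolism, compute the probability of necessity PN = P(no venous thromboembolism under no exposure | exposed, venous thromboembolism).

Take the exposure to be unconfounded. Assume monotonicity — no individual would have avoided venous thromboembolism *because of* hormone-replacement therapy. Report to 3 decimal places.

PN ≈ 0.518

Let p₁ = 0.0778, p₀ = 0.0375.
Under exogeneity and monotonicity, PN = (p₁ − p₀) / p₁.
PN = (0.0778 − 0.0375) / 0.0778 = 0.0403 / 0.0778 ≈ 0.5180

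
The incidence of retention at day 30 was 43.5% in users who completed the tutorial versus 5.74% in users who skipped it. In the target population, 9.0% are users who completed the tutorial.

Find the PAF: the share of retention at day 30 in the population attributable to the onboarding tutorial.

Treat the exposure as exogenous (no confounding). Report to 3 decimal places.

p₁ = 0.435, p₀ = 0.0574.
Overall risk P(Y=1) = π·p₁ + (1−π)·p₀ = 0.09×0.435 + 0.91×0.0574 = 0.091384.
Under exogeneity, PAF = [P(Y=1) − p₀] / P(Y=1).
PAF = (0.091384 − 0.0574) / 0.091384 ≈ 0.3719

PAF ≈ 0.372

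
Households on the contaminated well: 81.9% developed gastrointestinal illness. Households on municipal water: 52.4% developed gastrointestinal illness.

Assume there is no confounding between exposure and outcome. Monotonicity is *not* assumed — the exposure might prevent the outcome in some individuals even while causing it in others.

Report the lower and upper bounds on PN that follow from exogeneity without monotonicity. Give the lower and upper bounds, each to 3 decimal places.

0.360 ≤ PN ≤ 0.581

p₁ = 0.819, p₀ = 0.524.
Under exogeneity alone the bounds on PN are max{0,(p₁−p₀)/p₁} ≤ PN ≤ min{1,(1−p₀)/p₁}.
  lower = (p₁ − p₀)/p₁ = 0.295 / 0.819 ≈ 0.3602
  upper = min{1, (1 − p₀)/p₁} = 0.476 / 0.819 ≈ 0.5812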